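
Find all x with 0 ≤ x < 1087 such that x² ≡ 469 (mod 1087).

Since 1087 ≡ 3 (mod 4), a square root of 469 is 469^((1087+1)/4) = 469^272 mod 1087.
Repeated squaring: 469^2≡387, 469^4≡850, 469^8≡732, 469^16≡1020, 469^32≡141, 469^64≡315, 469^128≡308, 469^256≡295 (mod 1087).
469^272 = 469^(256+16) ≡ 888 (mod 1087).
Check: 888² = 788544 ≡ 469 (mod 1087). The two roots are 199 and 888.

199, 888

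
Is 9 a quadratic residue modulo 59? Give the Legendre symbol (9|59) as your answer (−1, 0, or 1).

1

Reciprocity: 9 ≡ 1 and 59 ≡ 3 (mod 4), so (9/59) = +(59/9).
Reduce top mod 9: now compute (5/9).
Reciprocity: 5 ≡ 1 and 9 ≡ 1 (mod 4), so (5/9) = +(9/5).
Reduce top mod 5: now compute (4/5).
Pull out 2^2: since 5 ≡ 5 (mod 8), (2/5) = -1, so (2/5)^2 = +1.
Reached (1/5) = 1. Collecting the sign flips along the way, the symbol is +1.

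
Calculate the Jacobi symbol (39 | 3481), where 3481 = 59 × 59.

Reciprocity: 39 ≡ 3 and 3481 ≡ 1 (mod 4), so (39/3481) = +(3481/39).
Reduce top mod 39: now compute (10/39).
Pull out 2: since 39 ≡ 7 (mod 8), (2/39) = +1.
Reciprocity: 5 ≡ 1 and 39 ≡ 3 (mod 4), so (5/39) = +(39/5).
Reduce top mod 5: now compute (4/5).
Pull out 2^2: since 5 ≡ 5 (mod 8), (2/5) = -1, so (2/5)^2 = +1.
Reached (1/5) = 1. Collecting the sign flips along the way, the symbol is +1.

1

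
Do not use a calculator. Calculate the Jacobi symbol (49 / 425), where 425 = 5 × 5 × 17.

Reciprocity: 49 ≡ 1 and 425 ≡ 1 (mod 4), so (49/425) = +(425/49).
Reduce top mod 49: now compute (33/49).
Reciprocity: 33 ≡ 1 and 49 ≡ 1 (mod 4), so (33/49) = +(49/33).
Reduce top mod 33: now compute (16/33).
Pull out 2^4: since 33 ≡ 1 (mod 8), (2/33) = +1, so (2/33)^4 = +1.
Reached (1/33) = 1. Collecting the sign flips along the way, the symbol is +1.

1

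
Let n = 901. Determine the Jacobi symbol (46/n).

-1

Pull out 2: since 901 ≡ 5 (mod 8), (2/901) = -1.
Reciprocity: 23 ≡ 3 and 901 ≡ 1 (mod 4), so (23/901) = +(901/23).
Reduce top mod 23: now compute (4/23).
Pull out 2^2: since 23 ≡ 7 (mod 8), (2/23) = +1, so (2/23)^2 = +1.
Reached (1/23) = 1. Collecting the sign flips along the way, the symbol is -1.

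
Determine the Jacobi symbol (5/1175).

Reciprocity: 5 ≡ 1 and 1175 ≡ 3 (mod 4), so (5/1175) = +(1175/5).
Reduce top mod 5: now compute (0/5).
Top reduces to 0: gcd > 1, so the symbol is 0.

0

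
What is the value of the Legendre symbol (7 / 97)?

Euler's criterion: (7/97) ≡ 7^48 (mod 97).
7^2 ≡ 49 (mod 97)
7^4 ≡ 73 (mod 97)
7^8 ≡ 91 (mod 97)
7^16 ≡ 36 (mod 97)
7^32 ≡ 35 (mod 97)
7^48 = 7^(32+16) ≡ 96 (mod 97).
Result is 96 ≡ −1, so (7/97) = −1.

-1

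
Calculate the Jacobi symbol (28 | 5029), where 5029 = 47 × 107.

-1

Pull out 2^2: since 5029 ≡ 5 (mod 8), (2/5029) = -1, so (2/5029)^2 = +1.
Reciprocity: 7 ≡ 3 and 5029 ≡ 1 (mod 4), so (7/5029) = +(5029/7).
Reduce top mod 7: now compute (3/7).
Reciprocity: 3 ≡ 3 and 7 ≡ 3 (mod 4), so (3/7) = −(7/3).
Reduce top mod 3: now compute (1/3).
Reached (1/3) = 1. Collecting the sign flips along the way, the symbol is -1.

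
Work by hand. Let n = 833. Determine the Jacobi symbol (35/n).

Reciprocity: 35 ≡ 3 and 833 ≡ 1 (mod 4), so (35/833) = +(833/35).
Reduce top mod 35: now compute (28/35).
Pull out 2^2: since 35 ≡ 3 (mod 8), (2/35) = -1, so (2/35)^2 = +1.
Reciprocity: 7 ≡ 3 and 35 ≡ 3 (mod 4), so (7/35) = −(35/7).
Reduce top mod 7: now compute (0/7).
Top reduces to 0: gcd > 1, so the symbol is 0.

0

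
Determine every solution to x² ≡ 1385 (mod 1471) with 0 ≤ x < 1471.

644, 827

Since 1471 ≡ 3 (mod 4), a square root of 1385 is 1385^((1471+1)/4) = 1385^368 mod 1471.
Repeated squaring: 1385^2≡41, 1385^4≡210, 1385^8≡1441, 1385^16≡900, 1385^32≡950, 1385^64≡777, 1385^128≡619, 1385^256≡701 (mod 1471).
1385^368 = 1385^(256+64+32+16) ≡ 827 (mod 1471).
Check: 827² = 683929 ≡ 1385 (mod 1471). The two roots are 644 and 827.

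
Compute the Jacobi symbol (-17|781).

First reduce: -17 ≡ 764 (mod 781).
Pull out 2^2: since 781 ≡ 5 (mod 8), (2/781) = -1, so (2/781)^2 = +1.
Reciprocity: 191 ≡ 3 and 781 ≡ 1 (mod 4), so (191/781) = +(781/191).
Reduce top mod 191: now compute (17/191).
Reciprocity: 17 ≡ 1 and 191 ≡ 3 (mod 4), so (17/191) = +(191/17).
Reduce top mod 17: now compute (4/17).
Pull out 2^2: since 17 ≡ 1 (mod 8), (2/17) = +1, so (2/17)^2 = +1.
Reached (1/17) = 1. Collecting the sign flips along the way, the symbol is +1.

1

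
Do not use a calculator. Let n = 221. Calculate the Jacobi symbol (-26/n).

First reduce: -26 ≡ 195 (mod 221).
Reciprocity: 195 ≡ 3 and 221 ≡ 1 (mod 4), so (195/221) = +(221/195).
Reduce top mod 195: now compute (26/195).
Pull out 2: since 195 ≡ 3 (mod 8), (2/195) = -1.
Reciprocity: 13 ≡ 1 and 195 ≡ 3 (mod 4), so (13/195) = +(195/13).
Reduce top mod 13: now compute (0/13).
Top reduces to 0: gcd > 1, so the symbol is 0.

0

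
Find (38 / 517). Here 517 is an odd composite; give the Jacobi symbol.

-1

Pull out 2: since 517 ≡ 5 (mod 8), (2/517) = -1.
Reciprocity: 19 ≡ 3 and 517 ≡ 1 (mod 4), so (19/517) = +(517/19).
Reduce top mod 19: now compute (4/19).
Pull out 2^2: since 19 ≡ 3 (mod 8), (2/19) = -1, so (2/19)^2 = +1.
Reached (1/19) = 1. Collecting the sign flips along the way, the symbol is -1.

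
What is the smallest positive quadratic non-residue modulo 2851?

2

(2/2851) = −1, so 2 is the smallest positive non-residue mod 2851.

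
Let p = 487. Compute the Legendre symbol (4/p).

Euler's criterion: (4/487) ≡ 4^243 (mod 487).
4^2 ≡ 16 (mod 487)
4^4 ≡ 256 (mod 487)
4^8 ≡ 278 (mod 487)
4^16 ≡ 338 (mod 487)
4^32 ≡ 286 (mod 487)
4^64 ≡ 467 (mod 487)
4^128 ≡ 400 (mod 487)
4^243 = 4^(128+64+32+16+2+1) ≡ 1 (mod 487).
Result is 1, so (4/487) = 1.

1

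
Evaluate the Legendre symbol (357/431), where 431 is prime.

1

Reciprocity: 357 ≡ 1 and 431 ≡ 3 (mod 4), so (357/431) = +(431/357).
Reduce top mod 357: now compute (74/357).
Pull out 2: since 357 ≡ 5 (mod 8), (2/357) = -1.
Reciprocity: 37 ≡ 1 and 357 ≡ 1 (mod 4), so (37/357) = +(357/37).
Reduce top mod 37: now compute (24/37).
Pull out 2^3: since 37 ≡ 5 (mod 8), (2/37) = -1, so (2/37)^3 = -1.
Reciprocity: 3 ≡ 3 and 37 ≡ 1 (mod 4), so (3/37) = +(37/3).
Reduce top mod 3: now compute (1/3).
Reached (1/3) = 1. Collecting the sign flips along the way, the symbol is +1.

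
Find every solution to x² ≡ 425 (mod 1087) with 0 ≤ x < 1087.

407, 680

Since 1087 ≡ 3 (mod 4), a square root of 425 is 425^((1087+1)/4) = 425^272 mod 1087.
Repeated squaring: 425^2≡183, 425^4≡879, 425^8≡871, 425^16≡1002, 425^32≡703, 425^64≡711, 425^128≡66, 425^256≡8 (mod 1087).
425^272 = 425^(256+16) ≡ 407 (mod 1087).
Check: 407² = 165649 ≡ 425 (mod 1087). The two roots are 407 and 680.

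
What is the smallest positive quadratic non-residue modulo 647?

(2/647) = +1, so 2 is a residue.
(3/647) = +1, so 3 is a residue.
(4/647) = +1, so 4 is a residue.
(5/647) = −1, so 5 is the smallest positive non-residue mod 647.

5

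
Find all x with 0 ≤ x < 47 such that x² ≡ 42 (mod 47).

18, 29

Since 47 ≡ 3 (mod 4), a square root of 42 is 42^((47+1)/4) = 42^12 mod 47.
Repeated squaring: 42^2≡25, 42^4≡14, 42^8≡8 (mod 47).
42^12 = 42^(8+4) ≡ 18 (mod 47).
Check: 18² = 324 ≡ 42 (mod 47). The two roots are 18 and 29.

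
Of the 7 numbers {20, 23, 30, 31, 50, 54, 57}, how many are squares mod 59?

(20/59) = +1 → QR.
(23/59) = -1 → non-residue.
(30/59) = -1 → non-residue.
(31/59) = -1 → non-residue.
(50/59) = -1 → non-residue.
(54/59) = -1 → non-residue.
(57/59) = +1 → QR.
Total quadratic residues among the 7: 2.

2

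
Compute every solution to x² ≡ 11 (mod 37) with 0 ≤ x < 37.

14, 23

37 ≡ 1 (mod 4), so we find a root by search.
Trying successive values, 14² = 196 ≡ 11 (mod 37). The other root is 37 − 14 = 23.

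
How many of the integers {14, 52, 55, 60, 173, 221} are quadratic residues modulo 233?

5

(14/233) = +1 → QR.
(52/233) = +1 → QR.
(55/233) = +1 → QR.
(60/233) = +1 → QR.
(173/233) = +1 → QR.
(221/233) = -1 → non-residue.
Total quadratic residues among the 6: 5.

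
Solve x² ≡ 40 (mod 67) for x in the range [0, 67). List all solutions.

Since 67 ≡ 3 (mod 4), a square root of 40 is 40^((67+1)/4) = 40^17 mod 67.
Repeated squaring: 40^2≡59, 40^4≡64, 40^8≡9, 40^16≡14 (mod 67).
40^17 = 40^(16+1) ≡ 24 (mod 67).
Check: 24² = 576 ≡ 40 (mod 67). The two roots are 24 and 43.

24, 43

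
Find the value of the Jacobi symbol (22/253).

0

Pull out 2: since 253 ≡ 5 (mod 8), (2/253) = -1.
Reciprocity: 11 ≡ 3 and 253 ≡ 1 (mod 4), so (11/253) = +(253/11).
Reduce top mod 11: now compute (0/11).
Top reduces to 0: gcd > 1, so the symbol is 0.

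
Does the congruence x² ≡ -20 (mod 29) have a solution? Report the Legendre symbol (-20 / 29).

Euler's criterion: (-20/29) ≡ 9^14 (mod 29).
9^2 ≡ 23 (mod 29)
9^4 ≡ 7 (mod 29)
9^8 ≡ 20 (mod 29)
9^14 = 9^(8+4+2) ≡ 1 (mod 29).
Result is 1, so (-20/29) = 1.

1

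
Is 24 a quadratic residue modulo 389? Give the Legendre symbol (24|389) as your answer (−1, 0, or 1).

Euler's criterion: (24/389) ≡ 24^194 (mod 389).
24^2 ≡ 187 (mod 389)
24^4 ≡ 348 (mod 389)
24^8 ≡ 125 (mod 389)
24^16 ≡ 65 (mod 389)
24^32 ≡ 335 (mod 389)
24^64 ≡ 193 (mod 389)
24^128 ≡ 294 (mod 389)
24^194 = 24^(128+64+2) ≡ 1 (mod 389).
Result is 1, so (24/389) = 1.

1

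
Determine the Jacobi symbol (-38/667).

First reduce: -38 ≡ 629 (mod 667).
Reciprocity: 629 ≡ 1 and 667 ≡ 3 (mod 4), so (629/667) = +(667/629).
Reduce top mod 629: now compute (38/629).
Pull out 2: since 629 ≡ 5 (mod 8), (2/629) = -1.
Reciprocity: 19 ≡ 3 and 629 ≡ 1 (mod 4), so (19/629) = +(629/19).
Reduce top mod 19: now compute (2/19).
Pull out 2: since 19 ≡ 3 (mod 8), (2/19) = -1.
Reached (1/19) = 1. Collecting the sign flips along the way, the symbol is +1.

1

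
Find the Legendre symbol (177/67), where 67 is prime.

-1

Euler's criterion: (177/67) ≡ 43^33 (mod 67).
43^2 ≡ 40 (mod 67)
43^4 ≡ 59 (mod 67)
43^8 ≡ 64 (mod 67)
43^16 ≡ 9 (mod 67)
43^32 ≡ 14 (mod 67)
43^33 = 43^(32+1) ≡ 66 (mod 67).
Result is 66 ≡ −1, so (177/67) = −1.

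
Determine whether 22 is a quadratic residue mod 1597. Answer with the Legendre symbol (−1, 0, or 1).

Pull out 2: since 1597 ≡ 5 (mod 8), (2/1597) = -1.
Reciprocity: 11 ≡ 3 and 1597 ≡ 1 (mod 4), so (11/1597) = +(1597/11).
Reduce top mod 11: now compute (2/11).
Pull out 2: since 11 ≡ 3 (mod 8), (2/11) = -1.
Reached (1/11) = 1. Collecting the sign flips along the way, the symbol is +1.

1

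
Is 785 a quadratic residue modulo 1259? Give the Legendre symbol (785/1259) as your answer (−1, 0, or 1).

1

Reciprocity: 785 ≡ 1 and 1259 ≡ 3 (mod 4), so (785/1259) = +(1259/785).
Reduce top mod 785: now compute (474/785).
Pull out 2: since 785 ≡ 1 (mod 8), (2/785) = +1.
Reciprocity: 237 ≡ 1 and 785 ≡ 1 (mod 4), so (237/785) = +(785/237).
Reduce top mod 237: now compute (74/237).
Pull out 2: since 237 ≡ 5 (mod 8), (2/237) = -1.
Reciprocity: 37 ≡ 1 and 237 ≡ 1 (mod 4), so (37/237) = +(237/37).
Reduce top mod 37: now compute (15/37).
Reciprocity: 15 ≡ 3 and 37 ≡ 1 (mod 4), so (15/37) = +(37/15).
Reduce top mod 15: now compute (7/15).
Reciprocity: 7 ≡ 3 and 15 ≡ 3 (mod 4), so (7/15) = −(15/7).
Reduce top mod 7: now compute (1/7).
Reached (1/7) = 1. Collecting the sign flips along the way, the symbol is +1.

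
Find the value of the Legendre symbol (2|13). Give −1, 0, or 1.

Pull out 2: since 13 ≡ 5 (mod 8), (2/13) = -1.
Reached (1/13) = 1. Collecting the sign flips along the way, the symbol is -1.

-1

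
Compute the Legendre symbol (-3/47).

First reduce: -3 ≡ 44 (mod 47).
Pull out 2^2: since 47 ≡ 7 (mod 8), (2/47) = +1, so (2/47)^2 = +1.
Reciprocity: 11 ≡ 3 and 47 ≡ 3 (mod 4), so (11/47) = −(47/11).
Reduce top mod 11: now compute (3/11).
Reciprocity: 3 ≡ 3 and 11 ≡ 3 (mod 4), so (3/11) = −(11/3).
Reduce top mod 3: now compute (2/3).
Pull out 2: since 3 ≡ 3 (mod 8), (2/3) = -1.
Reached (1/3) = 1. Collecting the sign flips along the way, the symbol is -1.

-1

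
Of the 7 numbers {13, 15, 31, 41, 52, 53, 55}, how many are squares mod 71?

1

(13/71) = -1 → non-residue.
(15/71) = +1 → QR.
(31/71) = -1 → non-residue.
(41/71) = -1 → non-residue.
(52/71) = -1 → non-residue.
(53/71) = -1 → non-residue.
(55/71) = -1 → non-residue.
Total quadratic residues among the 7: 1.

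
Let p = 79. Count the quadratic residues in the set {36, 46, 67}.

(36/79) = +1 → QR.
(46/79) = +1 → QR.
(67/79) = +1 → QR.
Total quadratic residues among the 3: 3.

3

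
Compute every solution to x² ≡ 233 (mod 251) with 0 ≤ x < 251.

22, 229

Since 251 ≡ 3 (mod 4), a square root of 233 is 233^((251+1)/4) = 233^63 mod 251.
Repeated squaring: 233^2≡73, 233^4≡58, 233^8≡101, 233^16≡161, 233^32≡68 (mod 251).
233^63 = 233^(32+16+8+4+2+1) ≡ 22 (mod 251).
Check: 22² = 484 ≡ 233 (mod 251). The two roots are 22 and 229.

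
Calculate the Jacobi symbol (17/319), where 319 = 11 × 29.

Reciprocity: 17 ≡ 1 and 319 ≡ 3 (mod 4), so (17/319) = +(319/17).
Reduce top mod 17: now compute (13/17).
Reciprocity: 13 ≡ 1 and 17 ≡ 1 (mod 4), so (13/17) = +(17/13).
Reduce top mod 13: now compute (4/13).
Pull out 2^2: since 13 ≡ 5 (mod 8), (2/13) = -1, so (2/13)^2 = +1.
Reached (1/13) = 1. Collecting the sign flips along the way, the symbol is +1.

1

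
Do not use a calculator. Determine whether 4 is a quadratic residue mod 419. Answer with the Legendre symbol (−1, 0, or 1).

Pull out 2^2: since 419 ≡ 3 (mod 8), (2/419) = -1, so (2/419)^2 = +1.
Reached (1/419) = 1. Collecting the sign flips along the way, the symbol is +1.

1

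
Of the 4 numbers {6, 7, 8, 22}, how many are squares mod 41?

1

(6/41) = -1 → non-residue.
(7/41) = -1 → non-residue.
(8/41) = +1 → QR.
(22/41) = -1 → non-residue.
Total quadratic residues among the 4: 1.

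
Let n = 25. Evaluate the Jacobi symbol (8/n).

1

Pull out 2^3: since 25 ≡ 1 (mod 8), (2/25) = +1, so (2/25)^3 = +1.
Reached (1/25) = 1. Collecting the sign flips along the way, the symbol is +1.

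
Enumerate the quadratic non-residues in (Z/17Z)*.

3 5 6 7 10 11 12 14

Square k = 1,…,8 (k and 17−k give the same square):
1²=1, 2²=4, 3²=9, 4²=16, 5²≡8, 6²≡2, 7²≡15, 8²≡13 (mod 17).
The residues are {1, 2, 4, 8, 9, 13, 15, 16}; the non-residues are the remaining 8 nonzero classes.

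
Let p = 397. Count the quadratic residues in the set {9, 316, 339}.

(9/397) = +1 → QR.
(316/397) = +1 → QR.
(339/397) = -1 → non-residue.
Total quadratic residues among the 3: 2.

2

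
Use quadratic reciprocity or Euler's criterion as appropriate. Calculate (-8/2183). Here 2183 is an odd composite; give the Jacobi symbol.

-1

First reduce: -8 ≡ 2175 (mod 2183).
Reciprocity: 2175 ≡ 3 and 2183 ≡ 3 (mod 4), so (2175/2183) = −(2183/2175).
Reduce top mod 2175: now compute (8/2175).
Pull out 2^3: since 2175 ≡ 7 (mod 8), (2/2175) = +1, so (2/2175)^3 = +1.
Reached (1/2175) = 1. Collecting the sign flips along the way, the symbol is -1.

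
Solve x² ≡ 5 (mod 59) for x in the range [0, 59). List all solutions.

8, 51

Since 59 ≡ 3 (mod 4), a square root of 5 is 5^((59+1)/4) = 5^15 mod 59.
Repeated squaring: 5^2≡25, 5^4≡35, 5^8≡45 (mod 59).
5^15 = 5^(8+4+2+1) ≡ 51 (mod 59).
Check: 51² = 2601 ≡ 5 (mod 59). The two roots are 8 and 51.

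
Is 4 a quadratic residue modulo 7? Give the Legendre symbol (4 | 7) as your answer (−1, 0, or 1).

Pull out 2^2: since 7 ≡ 7 (mod 8), (2/7) = +1, so (2/7)^2 = +1.
Reached (1/7) = 1. Collecting the sign flips along the way, the symbol is +1.

1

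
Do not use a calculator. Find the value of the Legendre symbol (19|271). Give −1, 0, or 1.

Reciprocity: 19 ≡ 3 and 271 ≡ 3 (mod 4), so (19/271) = −(271/19).
Reduce top mod 19: now compute (5/19).
Reciprocity: 5 ≡ 1 and 19 ≡ 3 (mod 4), so (5/19) = +(19/5).
Reduce top mod 5: now compute (4/5).
Pull out 2^2: since 5 ≡ 5 (mod 8), (2/5) = -1, so (2/5)^2 = +1.
Reached (1/5) = 1. Collecting the sign flips along the way, the symbol is -1.

-1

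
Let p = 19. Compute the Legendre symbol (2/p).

-1

Euler's criterion: (2/19) ≡ 2^9 (mod 19).
2^2 ≡ 4 (mod 19)
2^4 ≡ 16 (mod 19)
2^8 ≡ 9 (mod 19)
2^9 = 2^(8+1) ≡ 18 (mod 19).
Result is 18 ≡ −1, so (2/19) = −1.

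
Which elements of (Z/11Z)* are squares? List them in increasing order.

Square k = 1,…,5 (k and 11−k give the same square):
1²=1, 2²=4, 3²=9, 4²≡5, 5²≡3 (mod 11).
So the quadratic residues mod 11 are {1, 3, 4, 5, 9}.

1 3 4 5 9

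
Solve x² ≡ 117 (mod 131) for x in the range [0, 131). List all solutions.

36, 95

Since 131 ≡ 3 (mod 4), a square root of 117 is 117^((131+1)/4) = 117^33 mod 131.
Repeated squaring: 117^2≡65, 117^4≡33, 117^8≡41, 117^16≡109, 117^32≡91 (mod 131).
117^33 = 117^(32+1) ≡ 36 (mod 131).
Check: 36² = 1296 ≡ 117 (mod 131). The two roots are 36 and 95.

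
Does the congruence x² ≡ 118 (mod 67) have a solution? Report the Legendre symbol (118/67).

-1

First reduce: 118 ≡ 51 (mod 67).
Reciprocity: 51 ≡ 3 and 67 ≡ 3 (mod 4), so (51/67) = −(67/51).
Reduce top mod 51: now compute (16/51).
Pull out 2^4: since 51 ≡ 3 (mod 8), (2/51) = -1, so (2/51)^4 = +1.
Reached (1/51) = 1. Collecting the sign flips along the way, the symbol is -1.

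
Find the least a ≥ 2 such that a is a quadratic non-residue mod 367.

3

(2/367) = +1, so 2 is a residue.
(3/367) = −1, so 3 is the smallest positive non-residue mod 367.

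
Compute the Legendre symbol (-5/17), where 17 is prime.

-1

Euler's criterion: (-5/17) ≡ 12^8 (mod 17).
12^2 ≡ 8 (mod 17)
12^4 ≡ 13 (mod 17)
12^8 ≡ 16 (mod 17)
12^8 = 12^(8) ≡ 16 (mod 17).
Result is 16 ≡ −1, so (-5/17) = −1.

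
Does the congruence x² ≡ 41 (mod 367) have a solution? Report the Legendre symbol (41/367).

1

Reciprocity: 41 ≡ 1 and 367 ≡ 3 (mod 4), so (41/367) = +(367/41).
Reduce top mod 41: now compute (39/41).
Reciprocity: 39 ≡ 3 and 41 ≡ 1 (mod 4), so (39/41) = +(41/39).
Reduce top mod 39: now compute (2/39).
Pull out 2: since 39 ≡ 7 (mod 8), (2/39) = +1.
Reached (1/39) = 1. Collecting the sign flips along the way, the symbol is +1.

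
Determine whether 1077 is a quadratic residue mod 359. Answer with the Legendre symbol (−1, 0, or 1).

First reduce: 1077 ≡ 0 (mod 359).
Top reduces to 0: gcd > 1, so the symbol is 0.

0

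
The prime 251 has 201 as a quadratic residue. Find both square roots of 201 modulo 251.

47, 204

Since 251 ≡ 3 (mod 4), a square root of 201 is 201^((251+1)/4) = 201^63 mod 251.
Repeated squaring: 201^2≡241, 201^4≡100, 201^8≡211, 201^16≡94, 201^32≡51 (mod 251).
201^63 = 201^(32+16+8+4+2+1) ≡ 204 (mod 251).
Check: 204² = 41616 ≡ 201 (mod 251). The two roots are 47 and 204.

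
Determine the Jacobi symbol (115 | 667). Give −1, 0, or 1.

0

Reciprocity: 115 ≡ 3 and 667 ≡ 3 (mod 4), so (115/667) = −(667/115).
Reduce top mod 115: now compute (92/115).
Pull out 2^2: since 115 ≡ 3 (mod 8), (2/115) = -1, so (2/115)^2 = +1.
Reciprocity: 23 ≡ 3 and 115 ≡ 3 (mod 4), so (23/115) = −(115/23).
Reduce top mod 23: now compute (0/23).
Top reduces to 0: gcd > 1, so the symbol is 0.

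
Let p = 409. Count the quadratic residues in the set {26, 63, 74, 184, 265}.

2

(26/409) = -1 → non-residue.
(63/409) = -1 → non-residue.
(74/409) = -1 → non-residue.
(184/409) = +1 → QR.
(265/409) = +1 → QR.
Total quadratic residues among the 5: 2.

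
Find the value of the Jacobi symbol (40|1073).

-1

Pull out 2^3: since 1073 ≡ 1 (mod 8), (2/1073) = +1, so (2/1073)^3 = +1.
Reciprocity: 5 ≡ 1 and 1073 ≡ 1 (mod 4), so (5/1073) = +(1073/5).
Reduce top mod 5: now compute (3/5).
Reciprocity: 3 ≡ 3 and 5 ≡ 1 (mod 4), so (3/5) = +(5/3).
Reduce top mod 3: now compute (2/3).
Pull out 2: since 3 ≡ 3 (mod 8), (2/3) = -1.
Reached (1/3) = 1. Collecting the sign flips along the way, the symbol is -1.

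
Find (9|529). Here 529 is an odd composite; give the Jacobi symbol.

Reciprocity: 9 ≡ 1 and 529 ≡ 1 (mod 4), so (9/529) = +(529/9).
Reduce top mod 9: now compute (7/9).
Reciprocity: 7 ≡ 3 and 9 ≡ 1 (mod 4), so (7/9) = +(9/7).
Reduce top mod 7: now compute (2/7).
Pull out 2: since 7 ≡ 7 (mod 8), (2/7) = +1.
Reached (1/7) = 1. Collecting the sign flips along the way, the symbol is +1.

1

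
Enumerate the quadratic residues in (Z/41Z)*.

Square k = 1,…,20 (k and 41−k give the same square):
1²=1, 2²=4, 3²=9, 4²=16, 5²=25, 6²=36, 7²≡8, 8²≡23, 9²≡40, 10²≡18, 11²≡39, 12²≡21, 13²≡5, 14²≡32, 15²≡20, 16²≡10, 17²≡2, 18²≡37, 19²≡33, 20²≡31 (mod 41).
So the quadratic residues mod 41 are {1, 2, 4, 5, 8, 9, 10, 16, 18, 20, 21, 23, 25, 31, 32, 33, 36, 37, 39, 40}.

1, 2, 4, 5, 8, 9, 10, 16, 18, 20, 21, 23, 25, 31, 32, 33, 36, 37, 39, 40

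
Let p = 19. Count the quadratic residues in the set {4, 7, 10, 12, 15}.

(4/19) = +1 → QR.
(7/19) = +1 → QR.
(10/19) = -1 → non-residue.
(12/19) = -1 → non-residue.
(15/19) = -1 → non-residue.
Total quadratic residues among the 5: 2.

2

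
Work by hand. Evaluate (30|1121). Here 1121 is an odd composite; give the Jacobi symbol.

Pull out 2: since 1121 ≡ 1 (mod 8), (2/1121) = +1.
Reciprocity: 15 ≡ 3 and 1121 ≡ 1 (mod 4), so (15/1121) = +(1121/15).
Reduce top mod 15: now compute (11/15).
Reciprocity: 11 ≡ 3 and 15 ≡ 3 (mod 4), so (11/15) = −(15/11).
Reduce top mod 11: now compute (4/11).
Pull out 2^2: since 11 ≡ 3 (mod 8), (2/11) = -1, so (2/11)^2 = +1.
Reached (1/11) = 1. Collecting the sign flips along the way, the symbol is -1.

-1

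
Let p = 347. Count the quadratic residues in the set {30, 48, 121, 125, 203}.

3

(30/347) = +1 → QR.
(48/347) = +1 → QR.
(121/347) = +1 → QR.
(125/347) = -1 → non-residue.
(203/347) = -1 → non-residue.
Total quadratic residues among the 5: 3.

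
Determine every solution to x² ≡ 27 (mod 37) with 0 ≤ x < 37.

8, 29

37 ≡ 1 (mod 4), so we find a root by search.
Trying successive values, 8² = 64 ≡ 27 (mod 37). The other root is 37 − 8 = 29.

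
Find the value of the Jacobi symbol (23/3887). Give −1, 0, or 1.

Reciprocity: 23 ≡ 3 and 3887 ≡ 3 (mod 4), so (23/3887) = −(3887/23).
Reduce top mod 23: now compute (0/23).
Top reduces to 0: gcd > 1, so the symbol is 0.

0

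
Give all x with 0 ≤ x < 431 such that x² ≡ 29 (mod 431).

Since 431 ≡ 3 (mod 4), a square root of 29 is 29^((431+1)/4) = 29^108 mod 431.
Repeated squaring: 29^2≡410, 29^4≡10, 29^8≡100, 29^16≡87, 29^32≡242, 29^64≡379 (mod 431).
29^108 = 29^(64+32+8+4) ≡ 338 (mod 431).
Check: 338² = 114244 ≡ 29 (mod 431). The two roots are 93 and 338.

93, 338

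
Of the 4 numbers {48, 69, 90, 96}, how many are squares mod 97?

2

(48/97) = +1 → QR.
(69/97) = -1 → non-residue.
(90/97) = -1 → non-residue.
(96/97) = +1 → QR.
Total quadratic residues among the 4: 2.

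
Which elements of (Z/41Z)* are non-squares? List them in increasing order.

Square k = 1,…,20 (k and 41−k give the same square):
1²=1, 2²=4, 3²=9, 4²=16, 5²=25, 6²=36, 7²≡8, 8²≡23, 9²≡40, 10²≡18, 11²≡39, 12²≡21, 13²≡5, 14²≡32, 15²≡20, 16²≡10, 17²≡2, 18²≡37, 19²≡33, 20²≡31 (mod 41).
The residues are {1, 2, 4, 5, 8, 9, 10, 16, 18, 20, 21, 23, 25, 31, 32, 33, 36, 37, 39, 40}; the non-residues are the remaining 20 nonzero classes.

3 6 7 11 12 13 14 15 17 19 22 24 26 27 28 29 30 34 35 38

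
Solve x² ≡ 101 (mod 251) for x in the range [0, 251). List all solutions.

Since 251 ≡ 3 (mod 4), a square root of 101 is 101^((251+1)/4) = 101^63 mod 251.
Repeated squaring: 101^2≡161, 101^4≡68, 101^8≡106, 101^16≡192, 101^32≡218 (mod 251).
101^63 = 101^(32+16+8+4+2+1) ≡ 58 (mod 251).
Check: 58² = 3364 ≡ 101 (mod 251). The two roots are 58 and 193.

58, 193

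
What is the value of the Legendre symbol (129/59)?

First reduce: 129 ≡ 11 (mod 59).
Reciprocity: 11 ≡ 3 and 59 ≡ 3 (mod 4), so (11/59) = −(59/11).
Reduce top mod 11: now compute (4/11).
Pull out 2^2: since 11 ≡ 3 (mod 8), (2/11) = -1, so (2/11)^2 = +1.
Reached (1/11) = 1. Collecting the sign flips along the way, the symbol is -1.

-1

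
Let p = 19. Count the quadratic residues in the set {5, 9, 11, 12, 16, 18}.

4

(5/19) = +1 → QR.
(9/19) = +1 → QR.
(11/19) = +1 → QR.
(12/19) = -1 → non-residue.
(16/19) = +1 → QR.
(18/19) = -1 → non-residue.
Total quadratic residues among the 6: 4.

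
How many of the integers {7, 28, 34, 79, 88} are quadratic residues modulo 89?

3

(7/89) = -1 → non-residue.
(28/89) = -1 → non-residue.
(34/89) = +1 → QR.
(79/89) = +1 → QR.
(88/89) = +1 → QR.
Total quadratic residues among the 5: 3.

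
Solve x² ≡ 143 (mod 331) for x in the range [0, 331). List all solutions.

Since 331 ≡ 3 (mod 4), a square root of 143 is 143^((331+1)/4) = 143^83 mod 331.
Repeated squaring: 143^2≡258, 143^4≡33, 143^8≡96, 143^16≡279, 143^32≡56, 143^64≡157 (mod 331).
143^83 = 143^(64+16+2+1) ≡ 102 (mod 331).
Check: 102² = 10404 ≡ 143 (mod 331). The two roots are 102 and 229.

102, 229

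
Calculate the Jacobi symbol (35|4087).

-1

Reciprocity: 35 ≡ 3 and 4087 ≡ 3 (mod 4), so (35/4087) = −(4087/35).
Reduce top mod 35: now compute (27/35).
Reciprocity: 27 ≡ 3 and 35 ≡ 3 (mod 4), so (27/35) = −(35/27).
Reduce top mod 27: now compute (8/27).
Pull out 2^3: since 27 ≡ 3 (mod 8), (2/27) = -1, so (2/27)^3 = -1.
Reached (1/27) = 1. Collecting the sign flips along the way, the symbol is -1.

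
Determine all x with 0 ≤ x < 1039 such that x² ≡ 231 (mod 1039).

Since 1039 ≡ 3 (mod 4), a square root of 231 is 231^((1039+1)/4) = 231^260 mod 1039.
Repeated squaring: 231^2≡372, 231^4≡197, 231^8≡366, 231^16≡964, 231^32≡430, 231^64≡997, 231^128≡725, 231^256≡930 (mod 1039).
231^260 = 231^(256+4) ≡ 346 (mod 1039).
Check: 346² = 119716 ≡ 231 (mod 1039). The two roots are 346 and 693.

346, 693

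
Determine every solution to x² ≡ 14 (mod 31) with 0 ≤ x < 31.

13, 18

Since 31 ≡ 3 (mod 4), a square root of 14 is 14^((31+1)/4) = 14^8 mod 31.
Repeated squaring: 14^2≡10, 14^4≡7, 14^8≡18 (mod 31).
14^8 = 14^(8) ≡ 18 (mod 31).
Check: 18² = 324 ≡ 14 (mod 31). The two roots are 13 and 18.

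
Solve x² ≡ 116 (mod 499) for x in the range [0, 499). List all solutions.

Since 499 ≡ 3 (mod 4), a square root of 116 is 116^((499+1)/4) = 116^125 mod 499.
Repeated squaring: 116^2≡482, 116^4≡289, 116^8≡188, 116^16≡414, 116^32≡239, 116^64≡235 (mod 499).
116^125 = 116^(64+32+16+8+4+1) ≡ 409 (mod 499).
Check: 409² = 167281 ≡ 116 (mod 499). The two roots are 90 and 409.

90, 409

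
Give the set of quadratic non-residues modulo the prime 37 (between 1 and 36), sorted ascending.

2, 5, 6, 8, 13, 14, 15, 17, 18, 19, 20, 22, 23, 24, 29, 31, 32, 35

Square k = 1,…,18 (k and 37−k give the same square):
1²=1, 2²=4, 3²=9, 4²=16, 5²=25, 6²=36, 7²≡12, 8²≡27, 9²≡7, 10²≡26, 11²≡10, 12²≡33, 13²≡21, 14²≡11, 15²≡3, 16²≡34, 17²≡30, 18²≡28 (mod 37).
The residues are {1, 3, 4, 7, 9, 10, 11, 12, 16, 21, 25, 26, 27, 28, 30, 33, 34, 36}; the non-residues are the remaining 18 nonzero classes.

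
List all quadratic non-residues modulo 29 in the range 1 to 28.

2,3,8,10,11,12,14,15,17,18,19,21,26,27

Square k = 1,…,14 (k and 29−k give the same square):
1²=1, 2²=4, 3²=9, 4²=16, 5²=25, 6²≡7, 7²≡20, 8²≡6, 9²≡23, 10²≡13, 11²≡5, 12²≡28, 13²≡24, 14²≡22 (mod 29).
The residues are {1, 4, 5, 6, 7, 9, 13, 16, 20, 22, 23, 24, 25, 28}; the non-residues are the remaining 14 nonzero classes.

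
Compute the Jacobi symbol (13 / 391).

1

Reciprocity: 13 ≡ 1 and 391 ≡ 3 (mod 4), so (13/391) = +(391/13).
Reduce top mod 13: now compute (1/13).
Reached (1/13) = 1. Collecting the sign flips along the way, the symbol is +1.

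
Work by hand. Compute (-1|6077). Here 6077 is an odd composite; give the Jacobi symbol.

1

First reduce: -1 ≡ 6076 (mod 6077).
Pull out 2^2: since 6077 ≡ 5 (mod 8), (2/6077) = -1, so (2/6077)^2 = +1.
Reciprocity: 1519 ≡ 3 and 6077 ≡ 1 (mod 4), so (1519/6077) = +(6077/1519).
Reduce top mod 1519: now compute (1/1519).
Reached (1/1519) = 1. Collecting the sign flips along the way, the symbol is +1.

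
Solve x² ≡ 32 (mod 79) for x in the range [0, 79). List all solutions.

Since 79 ≡ 3 (mod 4), a square root of 32 is 32^((79+1)/4) = 32^20 mod 79.
Repeated squaring: 32^2≡76, 32^4≡9, 32^8≡2, 32^16≡4 (mod 79).
32^20 = 32^(16+4) ≡ 36 (mod 79).
Check: 36² = 1296 ≡ 32 (mod 79). The two roots are 36 and 43.

36, 43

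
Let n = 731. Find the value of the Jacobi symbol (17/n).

Reciprocity: 17 ≡ 1 and 731 ≡ 3 (mod 4), so (17/731) = +(731/17).
Reduce top mod 17: now compute (0/17).
Top reduces to 0: gcd > 1, so the symbol is 0.

0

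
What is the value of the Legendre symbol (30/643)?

Pull out 2: since 643 ≡ 3 (mod 8), (2/643) = -1.
Reciprocity: 15 ≡ 3 and 643 ≡ 3 (mod 4), so (15/643) = −(643/15).
Reduce top mod 15: now compute (13/15).
Reciprocity: 13 ≡ 1 and 15 ≡ 3 (mod 4), so (13/15) = +(15/13).
Reduce top mod 13: now compute (2/13).
Pull out 2: since 13 ≡ 5 (mod 8), (2/13) = -1.
Reached (1/13) = 1. Collecting the sign flips along the way, the symbol is -1.

-1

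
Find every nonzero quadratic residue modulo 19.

Square k = 1,…,9 (k and 19−k give the same square):
1²=1, 2²=4, 3²=9, 4²=16, 5²≡6, 6²≡17, 7²≡11, 8²≡7, 9²≡5 (mod 19).
So the quadratic residues mod 19 are {1, 4, 5, 6, 7, 9, 11, 16, 17}.

1, 4, 5, 6, 7, 9, 11, 16, 17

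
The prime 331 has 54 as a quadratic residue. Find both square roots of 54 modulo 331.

Since 331 ≡ 3 (mod 4), a square root of 54 is 54^((331+1)/4) = 54^83 mod 331.
Repeated squaring: 54^2≡268, 54^4≡328, 54^8≡9, 54^16≡81, 54^32≡272, 54^64≡171 (mod 331).
54^83 = 54^(64+16+2+1) ≡ 58 (mod 331).
Check: 58² = 3364 ≡ 54 (mod 331). The two roots are 58 and 273.

58, 273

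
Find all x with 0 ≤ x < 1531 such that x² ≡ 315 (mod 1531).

Since 1531 ≡ 3 (mod 4), a square root of 315 is 315^((1531+1)/4) = 315^383 mod 1531.
Repeated squaring: 315^2≡1241, 315^4≡1426, 315^8≡308, 315^16≡1473, 315^32≡302, 315^64≡875, 315^128≡125, 315^256≡315 (mod 1531).
315^383 = 315^(256+64+32+16+8+4+2+1) ≡ 125 (mod 1531).
Check: 125² = 15625 ≡ 315 (mod 1531). The two roots are 125 and 1406.

125, 1406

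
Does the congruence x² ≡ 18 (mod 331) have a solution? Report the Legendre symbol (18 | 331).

Pull out 2: since 331 ≡ 3 (mod 8), (2/331) = -1.
Reciprocity: 9 ≡ 1 and 331 ≡ 3 (mod 4), so (9/331) = +(331/9).
Reduce top mod 9: now compute (7/9).
Reciprocity: 7 ≡ 3 and 9 ≡ 1 (mod 4), so (7/9) = +(9/7).
Reduce top mod 7: now compute (2/7).
Pull out 2: since 7 ≡ 7 (mod 8), (2/7) = +1.
Reached (1/7) = 1. Collecting the sign flips along the way, the symbol is -1.

-1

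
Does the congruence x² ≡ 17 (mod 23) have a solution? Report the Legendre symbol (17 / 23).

Euler's criterion: (17/23) ≡ 17^11 (mod 23).
17^2 ≡ 13 (mod 23)
17^4 ≡ 8 (mod 23)
17^8 ≡ 18 (mod 23)
17^11 = 17^(8+2+1) ≡ 22 (mod 23).
Result is 22 ≡ −1, so (17/23) = −1.

-1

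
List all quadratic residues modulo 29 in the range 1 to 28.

Square k = 1,…,14 (k and 29−k give the same square):
1²=1, 2²=4, 3²=9, 4²=16, 5²=25, 6²≡7, 7²≡20, 8²≡6, 9²≡23, 10²≡13, 11²≡5, 12²≡28, 13²≡24, 14²≡22 (mod 29).
So the quadratic residues mod 29 are {1, 4, 5, 6, 7, 9, 13, 16, 20, 22, 23, 24, 25, 28}.

1, 4, 5, 6, 7, 9, 13, 16, 20, 22, 23, 24, 25, 28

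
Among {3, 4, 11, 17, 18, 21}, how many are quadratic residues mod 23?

(3/23) = +1 → QR.
(4/23) = +1 → QR.
(11/23) = -1 → non-residue.
(17/23) = -1 → non-residue.
(18/23) = +1 → QR.
(21/23) = -1 → non-residue.
Total quadratic residues among the 6: 3.

3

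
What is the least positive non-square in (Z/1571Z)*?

2

(2/1571) = −1, so 2 is the smallest positive non-residue mod 1571.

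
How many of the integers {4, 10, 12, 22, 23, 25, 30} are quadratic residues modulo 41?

4

(4/41) = +1 → QR.
(10/41) = +1 → QR.
(12/41) = -1 → non-residue.
(22/41) = -1 → non-residue.
(23/41) = +1 → QR.
(25/41) = +1 → QR.
(30/41) = -1 → non-residue.
Total quadratic residues among the 7: 4.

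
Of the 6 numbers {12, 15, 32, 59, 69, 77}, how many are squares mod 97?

(12/97) = +1 → QR.
(15/97) = -1 → non-residue.
(32/97) = +1 → QR.
(59/97) = -1 → non-residue.
(69/97) = -1 → non-residue.
(77/97) = -1 → non-residue.
Total quadratic residues among the 6: 2.

2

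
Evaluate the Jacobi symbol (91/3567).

Reciprocity: 91 ≡ 3 and 3567 ≡ 3 (mod 4), so (91/3567) = −(3567/91).
Reduce top mod 91: now compute (18/91).
Pull out 2: since 91 ≡ 3 (mod 8), (2/91) = -1.
Reciprocity: 9 ≡ 1 and 91 ≡ 3 (mod 4), so (9/91) = +(91/9).
Reduce top mod 9: now compute (1/9).
Reached (1/9) = 1. Collecting the sign flips along the way, the symbol is +1.

1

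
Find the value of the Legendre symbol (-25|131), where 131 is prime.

First reduce: -25 ≡ 106 (mod 131).
Pull out 2: since 131 ≡ 3 (mod 8), (2/131) = -1.
Reciprocity: 53 ≡ 1 and 131 ≡ 3 (mod 4), so (53/131) = +(131/53).
Reduce top mod 53: now compute (25/53).
Reciprocity: 25 ≡ 1 and 53 ≡ 1 (mod 4), so (25/53) = +(53/25).
Reduce top mod 25: now compute (3/25).
Reciprocity: 3 ≡ 3 and 25 ≡ 1 (mod 4), so (3/25) = +(25/3).
Reduce top mod 3: now compute (1/3).
Reached (1/3) = 1. Collecting the sign flips along the way, the symbol is -1.

-1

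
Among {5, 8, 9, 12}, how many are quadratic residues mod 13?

(5/13) = -1 → non-residue.
(8/13) = -1 → non-residue.
(9/13) = +1 → QR.
(12/13) = +1 → QR.
Total quadratic residues among the 4: 2.

2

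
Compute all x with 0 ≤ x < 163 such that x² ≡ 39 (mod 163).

Since 163 ≡ 3 (mod 4), a square root of 39 is 39^((163+1)/4) = 39^41 mod 163.
Repeated squaring: 39^2≡54, 39^4≡145, 39^8≡161, 39^16≡4, 39^32≡16 (mod 163).
39^41 = 39^(32+8+1) ≡ 56 (mod 163).
Check: 56² = 3136 ≡ 39 (mod 163). The two roots are 56 and 107.

56, 107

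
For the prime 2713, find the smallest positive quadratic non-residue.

5

(2/2713) = +1, so 2 is a residue.
(3/2713) = +1, so 3 is a residue.
(4/2713) = +1, so 4 is a residue.
(5/2713) = −1, so 5 is the smallest positive non-residue mod 2713.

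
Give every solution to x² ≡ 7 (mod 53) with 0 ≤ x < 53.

53 ≡ 1 (mod 4), so we find a root by search.
Trying successive values, 22² = 484 ≡ 7 (mod 53). The other root is 53 − 22 = 31.

22, 31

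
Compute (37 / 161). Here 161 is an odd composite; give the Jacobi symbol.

Reciprocity: 37 ≡ 1 and 161 ≡ 1 (mod 4), so (37/161) = +(161/37).
Reduce top mod 37: now compute (13/37).
Reciprocity: 13 ≡ 1 and 37 ≡ 1 (mod 4), so (13/37) = +(37/13).
Reduce top mod 13: now compute (11/13).
Reciprocity: 11 ≡ 3 and 13 ≡ 1 (mod 4), so (11/13) = +(13/11).
Reduce top mod 11: now compute (2/11).
Pull out 2: since 11 ≡ 3 (mod 8), (2/11) = -1.
Reached (1/11) = 1. Collecting the sign flips along the way, the symbol is -1.

-1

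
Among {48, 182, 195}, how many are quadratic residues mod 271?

1

(48/271) = -1 → non-residue.
(182/271) = -1 → non-residue.
(195/271) = +1 → QR.
Total quadratic residues among the 3: 1.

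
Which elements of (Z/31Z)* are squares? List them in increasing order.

Square k = 1,…,15 (k and 31−k give the same square):
1²=1, 2²=4, 3²=9, 4²=16, 5²=25, 6²≡5, 7²≡18, 8²≡2, 9²≡19, 10²≡7, 11²≡28, 12²≡20, 13²≡14, 14²≡10, 15²≡8 (mod 31).
So the quadratic residues mod 31 are {1, 2, 4, 5, 7, 8, 9, 10, 14, 16, 18, 19, 20, 25, 28}.

1, 2, 4, 5, 7, 8, 9, 10, 14, 16, 18, 19, 20, 25, 28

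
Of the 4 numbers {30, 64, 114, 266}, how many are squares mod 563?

(30/563) = +1 → QR.
(64/563) = +1 → QR.
(114/563) = -1 → non-residue.
(266/563) = -1 → non-residue.
Total quadratic residues among the 4: 2.

2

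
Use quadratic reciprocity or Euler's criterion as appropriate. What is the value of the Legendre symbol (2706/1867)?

-1

First reduce: 2706 ≡ 839 (mod 1867).
Reciprocity: 839 ≡ 3 and 1867 ≡ 3 (mod 4), so (839/1867) = −(1867/839).
Reduce top mod 839: now compute (189/839).
Reciprocity: 189 ≡ 1 and 839 ≡ 3 (mod 4), so (189/839) = +(839/189).
Reduce top mod 189: now compute (83/189).
Reciprocity: 83 ≡ 3 and 189 ≡ 1 (mod 4), so (83/189) = +(189/83).
Reduce top mod 83: now compute (23/83).
Reciprocity: 23 ≡ 3 and 83 ≡ 3 (mod 4), so (23/83) = −(83/23).
Reduce top mod 23: now compute (14/23).
Pull out 2: since 23 ≡ 7 (mod 8), (2/23) = +1.
Reciprocity: 7 ≡ 3 and 23 ≡ 3 (mod 4), so (7/23) = −(23/7).
Reduce top mod 7: now compute (2/7).
Pull out 2: since 7 ≡ 7 (mod 8), (2/7) = +1.
Reached (1/7) = 1. Collecting the sign flips along the way, the symbol is -1.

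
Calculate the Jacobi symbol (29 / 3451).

Reciprocity: 29 ≡ 1 and 3451 ≡ 3 (mod 4), so (29/3451) = +(3451/29).
Reduce top mod 29: now compute (0/29).
Top reduces to 0: gcd > 1, so the symbol is 0.

0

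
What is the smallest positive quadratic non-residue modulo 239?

7

(2/239) = +1, so 2 is a residue.
(3/239) = +1, so 3 is a residue.
(4/239) = +1, so 4 is a residue.
(5/239) = +1, so 5 is a residue.
(6/239) = +1, so 6 is a residue.
(7/239) = −1, so 7 is the smallest positive non-residue mod 239.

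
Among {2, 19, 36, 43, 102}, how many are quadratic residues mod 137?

3

(2/137) = +1 → QR.
(19/137) = +1 → QR.
(36/137) = +1 → QR.
(43/137) = -1 → non-residue.
(102/137) = -1 → non-residue.
Total quadratic residues among the 5: 3.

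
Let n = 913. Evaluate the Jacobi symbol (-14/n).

First reduce: -14 ≡ 899 (mod 913).
Reciprocity: 899 ≡ 3 and 913 ≡ 1 (mod 4), so (899/913) = +(913/899).
Reduce top mod 899: now compute (14/899).
Pull out 2: since 899 ≡ 3 (mod 8), (2/899) = -1.
Reciprocity: 7 ≡ 3 and 899 ≡ 3 (mod 4), so (7/899) = −(899/7).
Reduce top mod 7: now compute (3/7).
Reciprocity: 3 ≡ 3 and 7 ≡ 3 (mod 4), so (3/7) = −(7/3).
Reduce top mod 3: now compute (1/3).
Reached (1/3) = 1. Collecting the sign flips along the way, the symbol is -1.

-1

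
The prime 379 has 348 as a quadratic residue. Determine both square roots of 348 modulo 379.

Since 379 ≡ 3 (mod 4), a square root of 348 is 348^((379+1)/4) = 348^95 mod 379.
Repeated squaring: 348^2≡203, 348^4≡277, 348^8≡171, 348^16≡58, 348^32≡332, 348^64≡314 (mod 379).
348^95 = 348^(64+16+8+4+2+1) ≡ 256 (mod 379).
Check: 256² = 65536 ≡ 348 (mod 379). The two roots are 123 and 256.

123, 256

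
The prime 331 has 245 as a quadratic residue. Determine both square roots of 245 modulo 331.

24, 307

Since 331 ≡ 3 (mod 4), a square root of 245 is 245^((331+1)/4) = 245^83 mod 331.
Repeated squaring: 245^2≡114, 245^4≡87, 245^8≡287, 245^16≡281, 245^32≡183, 245^64≡58 (mod 331).
245^83 = 245^(64+16+2+1) ≡ 24 (mod 331).
Check: 24² = 576 ≡ 245 (mod 331). The two roots are 24 and 307.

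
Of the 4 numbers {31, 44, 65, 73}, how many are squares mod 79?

(31/79) = +1 → QR.
(44/79) = +1 → QR.
(65/79) = +1 → QR.
(73/79) = +1 → QR.
Total quadratic residues among the 4: 4.

4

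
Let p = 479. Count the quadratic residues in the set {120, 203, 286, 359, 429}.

(120/479) = +1 → QR.
(203/479) = -1 → non-residue.
(286/479) = -1 → non-residue.
(359/479) = -1 → non-residue.
(429/479) = -1 → non-residue.
Total quadratic residues among the 5: 1.

1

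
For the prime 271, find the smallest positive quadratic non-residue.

(2/271) = +1, so 2 is a residue.
(3/271) = −1, so 3 is the smallest positive non-residue mod 271.

3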